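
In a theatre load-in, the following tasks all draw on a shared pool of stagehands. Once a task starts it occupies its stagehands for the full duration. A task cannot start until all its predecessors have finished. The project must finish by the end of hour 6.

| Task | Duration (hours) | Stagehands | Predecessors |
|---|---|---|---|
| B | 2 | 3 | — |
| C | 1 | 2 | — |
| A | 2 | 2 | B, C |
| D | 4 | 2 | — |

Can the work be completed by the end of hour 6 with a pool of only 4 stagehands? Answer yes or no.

Schedule B@1, C@3, A@4, D@3: h1:3  h2:3  h3:4  h4:4  h5:4  h6:2 — peak 4 ≤ 4.

yes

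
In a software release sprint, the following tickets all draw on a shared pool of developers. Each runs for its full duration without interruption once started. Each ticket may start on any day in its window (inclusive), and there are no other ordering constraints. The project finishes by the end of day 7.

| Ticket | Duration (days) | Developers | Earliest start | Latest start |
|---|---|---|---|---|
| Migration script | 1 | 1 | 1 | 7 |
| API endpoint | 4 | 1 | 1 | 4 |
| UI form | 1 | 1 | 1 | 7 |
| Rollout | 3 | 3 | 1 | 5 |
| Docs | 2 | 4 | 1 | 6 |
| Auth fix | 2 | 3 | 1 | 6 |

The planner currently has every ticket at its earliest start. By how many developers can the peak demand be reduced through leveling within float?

Early-start peak: d1:13  d2:11  d3:4  d4:1  d5:0  d6:0  d7:0 ⇒ 13.
Leveled (Migration script@1, API endpoint@1, UI form@2, Rollout@1, Docs@4, Auth fix@6): d1:5  d2:5  d3:4  d4:5  d5:4  d6:3  d7:3 ⇒ 5.
Reduction 13 − 5 = 8.

8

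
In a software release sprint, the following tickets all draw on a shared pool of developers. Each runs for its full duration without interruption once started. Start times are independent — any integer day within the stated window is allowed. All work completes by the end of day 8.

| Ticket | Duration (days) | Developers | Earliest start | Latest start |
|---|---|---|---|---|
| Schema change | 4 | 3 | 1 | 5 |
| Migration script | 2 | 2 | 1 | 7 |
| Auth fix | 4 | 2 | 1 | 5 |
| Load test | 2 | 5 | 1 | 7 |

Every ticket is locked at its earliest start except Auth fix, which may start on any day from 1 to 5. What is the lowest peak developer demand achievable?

10

Auth fix@1: d1:12  d2:12  d3:5  d4:5  d5:0  d6:0  d7:0  d8:0 → peak 12
Auth fix@2: d1:10  d2:12  d3:5  d4:5  d5:2  d6:0  d7:0  d8:0 → peak 12
Auth fix@3: d1:10  d2:10  d3:5  d4:5  d5:2  d6:2  d7:0  d8:0 → peak 10
Auth fix@4: d1:10  d2:10  d3:3  d4:5  d5:2  d6:2  d7:2  d8:0 → peak 10
Auth fix@5: d1:10  d2:10  d3:3  d4:3  d5:2  d6:2  d7:2  d8:2 → peak 10
Best is Auth fix@3, peak 10.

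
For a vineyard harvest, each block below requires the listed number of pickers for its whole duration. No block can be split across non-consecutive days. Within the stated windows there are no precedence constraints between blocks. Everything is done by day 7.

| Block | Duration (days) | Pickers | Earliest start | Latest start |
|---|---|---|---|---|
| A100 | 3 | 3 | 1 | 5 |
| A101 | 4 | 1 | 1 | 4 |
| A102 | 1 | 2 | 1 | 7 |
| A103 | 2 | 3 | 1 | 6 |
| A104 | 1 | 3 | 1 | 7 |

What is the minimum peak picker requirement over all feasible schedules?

4

Early-start (A100@1, A101@1, A102@1, A103@1, A104@1) gives peak 12: d1:12  d2:7  d3:4  d4:1  d5:0  d6:0  d7:0.
Shift A102→4, A103→5, A104→7.
Schedule A100@1, A101@1, A102@4, A103@5, A104@7: d1:4  d2:4  d3:4  d4:3  d5:3  d6:3  d7:3 — peak 4.
Total picker-days = 24 over 7 days ⇒ peak ≥ ⌈24/7⌉ = 4, so 4 is optimal.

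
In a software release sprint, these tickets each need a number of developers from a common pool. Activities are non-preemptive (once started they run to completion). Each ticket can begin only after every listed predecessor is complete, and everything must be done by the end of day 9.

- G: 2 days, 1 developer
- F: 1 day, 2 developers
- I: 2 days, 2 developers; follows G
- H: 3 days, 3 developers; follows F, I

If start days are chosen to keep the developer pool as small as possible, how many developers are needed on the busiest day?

3

Schedule G@1, F@1, I@3, H@5: d1:3  d2:1  d3:2  d4:2  d5:3  d6:3  d7:3  d8:0  d9:0 — peak 3.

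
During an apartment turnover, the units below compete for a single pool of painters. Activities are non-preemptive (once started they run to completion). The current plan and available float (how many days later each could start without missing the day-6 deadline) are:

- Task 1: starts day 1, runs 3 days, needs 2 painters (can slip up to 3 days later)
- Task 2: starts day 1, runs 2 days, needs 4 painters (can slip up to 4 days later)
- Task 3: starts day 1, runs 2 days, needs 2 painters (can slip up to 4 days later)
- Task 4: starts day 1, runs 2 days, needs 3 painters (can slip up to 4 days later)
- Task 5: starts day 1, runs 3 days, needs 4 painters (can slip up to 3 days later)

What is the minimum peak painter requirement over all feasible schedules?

7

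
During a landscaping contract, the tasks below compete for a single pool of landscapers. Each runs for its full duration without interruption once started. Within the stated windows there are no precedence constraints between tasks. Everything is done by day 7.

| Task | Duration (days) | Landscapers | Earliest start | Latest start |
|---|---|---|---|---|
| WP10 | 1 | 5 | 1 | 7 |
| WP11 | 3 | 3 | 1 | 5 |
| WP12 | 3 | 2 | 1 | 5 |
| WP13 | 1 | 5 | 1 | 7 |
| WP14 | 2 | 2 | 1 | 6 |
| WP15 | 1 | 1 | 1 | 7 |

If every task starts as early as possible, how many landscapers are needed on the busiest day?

18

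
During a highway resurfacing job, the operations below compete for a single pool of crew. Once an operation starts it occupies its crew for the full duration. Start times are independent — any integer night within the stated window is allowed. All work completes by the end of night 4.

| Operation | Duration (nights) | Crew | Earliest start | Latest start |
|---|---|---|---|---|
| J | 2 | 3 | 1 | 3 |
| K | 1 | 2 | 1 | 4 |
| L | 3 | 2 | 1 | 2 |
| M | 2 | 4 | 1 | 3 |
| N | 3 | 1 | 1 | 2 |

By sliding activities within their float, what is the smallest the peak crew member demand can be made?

Early-start (J@1, K@1, L@1, M@1, N@1) gives peak 12: n1:12  n2:10  n3:3  n4:0.
Shift M→3, N→2.
Schedule J@1, K@1, L@1, M@3, N@2: n1:7  n2:6  n3:7  n4:5 — peak 7.
Total crew member-nights = 25 over 4 nights ⇒ peak ≥ ⌈25/4⌉ = 7, so 7 is optimal.

7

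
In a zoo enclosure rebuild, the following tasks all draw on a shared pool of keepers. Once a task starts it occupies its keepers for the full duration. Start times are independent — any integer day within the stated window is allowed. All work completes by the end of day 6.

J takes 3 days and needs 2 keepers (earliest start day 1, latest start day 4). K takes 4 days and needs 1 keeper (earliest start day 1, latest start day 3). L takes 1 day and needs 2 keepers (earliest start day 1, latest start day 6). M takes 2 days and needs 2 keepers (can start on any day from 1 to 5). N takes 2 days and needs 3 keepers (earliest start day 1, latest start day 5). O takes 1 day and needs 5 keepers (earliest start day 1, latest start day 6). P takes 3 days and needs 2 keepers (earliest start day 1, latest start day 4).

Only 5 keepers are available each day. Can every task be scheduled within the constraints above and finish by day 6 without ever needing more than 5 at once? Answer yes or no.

Total keeper-days = 33; over 6 days the average is 33/6 > 5, so some day must exceed 5.

no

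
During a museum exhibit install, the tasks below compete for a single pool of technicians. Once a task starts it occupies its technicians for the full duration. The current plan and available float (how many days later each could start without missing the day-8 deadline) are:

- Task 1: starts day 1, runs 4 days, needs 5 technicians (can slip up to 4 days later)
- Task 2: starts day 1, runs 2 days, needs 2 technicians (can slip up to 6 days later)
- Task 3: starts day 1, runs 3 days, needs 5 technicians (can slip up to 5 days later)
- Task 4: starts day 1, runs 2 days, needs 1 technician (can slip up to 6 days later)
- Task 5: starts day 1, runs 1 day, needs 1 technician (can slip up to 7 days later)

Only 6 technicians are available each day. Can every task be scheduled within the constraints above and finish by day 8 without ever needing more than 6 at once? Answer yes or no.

no

The minimum achievable peak is 7; 6 < 7, so no feasible schedule stays within the cap.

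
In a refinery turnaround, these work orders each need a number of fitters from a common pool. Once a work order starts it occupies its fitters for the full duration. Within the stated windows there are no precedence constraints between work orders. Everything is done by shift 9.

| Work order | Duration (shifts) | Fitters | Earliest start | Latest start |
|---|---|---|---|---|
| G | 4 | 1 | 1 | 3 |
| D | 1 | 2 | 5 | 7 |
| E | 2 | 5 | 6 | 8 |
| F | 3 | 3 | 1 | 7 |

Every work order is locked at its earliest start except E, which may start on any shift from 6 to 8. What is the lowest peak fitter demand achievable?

E@6: s1:4  s2:4  s3:4  s4:1  s5:2  s6:5  s7:5  s8:0  s9:0 → peak 5
E@7: s1:4  s2:4  s3:4  s4:1  s5:2  s6:0  s7:5  s8:5  s9:0 → peak 5
E@8: s1:4  s2:4  s3:4  s4:1  s5:2  s6:0  s7:0  s8:5  s9:5 → peak 5
Best is E@6, peak 5.

5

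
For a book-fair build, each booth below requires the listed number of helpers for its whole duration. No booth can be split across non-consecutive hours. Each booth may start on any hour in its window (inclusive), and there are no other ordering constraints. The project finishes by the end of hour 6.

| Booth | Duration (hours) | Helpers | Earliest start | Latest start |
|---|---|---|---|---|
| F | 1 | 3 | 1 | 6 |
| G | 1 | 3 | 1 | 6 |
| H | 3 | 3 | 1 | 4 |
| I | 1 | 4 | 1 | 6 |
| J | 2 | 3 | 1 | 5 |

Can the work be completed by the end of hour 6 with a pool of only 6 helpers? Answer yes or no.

Schedule F@1, G@1, H@2, I@5, J@2: h1:6  h2:6  h3:6  h4:3  h5:4  h6:0 — peak 6 ≤ 6.

yes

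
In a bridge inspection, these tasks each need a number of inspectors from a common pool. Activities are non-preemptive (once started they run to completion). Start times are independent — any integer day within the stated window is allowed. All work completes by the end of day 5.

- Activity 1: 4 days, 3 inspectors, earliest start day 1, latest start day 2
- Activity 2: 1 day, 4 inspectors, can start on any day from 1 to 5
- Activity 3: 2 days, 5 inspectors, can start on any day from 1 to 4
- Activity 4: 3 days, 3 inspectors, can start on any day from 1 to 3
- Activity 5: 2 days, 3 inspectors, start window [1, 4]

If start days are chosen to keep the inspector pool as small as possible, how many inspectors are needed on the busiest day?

Early-start (Activity 1@1, Activity 2@1, Activity 3@1, Activity 4@1, Activity 5@1) gives peak 18: d1:18  d2:14  d3:6  d4:3  d5:0.
Shift Activity 2→5, Activity 4→3, Activity 5→3.
Schedule Activity 1@1, Activity 2@5, Activity 3@1, Activity 4@3, Activity 5@3: d1:8  d2:8  d3:9  d4:9  d5:7 — peak 9.
Total inspector-days = 41 over 5 days ⇒ peak ≥ ⌈41/5⌉ = 9, so 9 is optimal.

9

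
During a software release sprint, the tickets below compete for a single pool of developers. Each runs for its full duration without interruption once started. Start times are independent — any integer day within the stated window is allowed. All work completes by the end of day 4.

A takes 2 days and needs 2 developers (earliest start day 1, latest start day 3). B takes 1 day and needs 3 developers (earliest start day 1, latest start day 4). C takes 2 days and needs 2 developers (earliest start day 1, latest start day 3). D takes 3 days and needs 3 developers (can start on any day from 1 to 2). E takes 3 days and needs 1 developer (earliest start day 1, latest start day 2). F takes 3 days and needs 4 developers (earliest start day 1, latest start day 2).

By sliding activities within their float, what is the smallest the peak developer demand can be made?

Early-start (A@1, B@1, C@1, D@1, E@1, F@1) gives peak 15: d1:15  d2:12  d3:8  d4:0.
Shift C→3, F→2.
Schedule A@1, B@1, C@3, D@1, E@1, F@2: d1:9  d2:10  d3:10  d4:6 — peak 10.

10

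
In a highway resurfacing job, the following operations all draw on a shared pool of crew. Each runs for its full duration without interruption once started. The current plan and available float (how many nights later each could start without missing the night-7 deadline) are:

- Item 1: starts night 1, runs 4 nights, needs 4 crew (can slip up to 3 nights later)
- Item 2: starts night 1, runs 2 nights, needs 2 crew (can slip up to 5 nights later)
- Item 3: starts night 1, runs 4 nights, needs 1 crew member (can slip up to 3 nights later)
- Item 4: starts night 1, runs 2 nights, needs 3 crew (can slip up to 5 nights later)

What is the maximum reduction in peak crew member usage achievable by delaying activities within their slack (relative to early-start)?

5

Early-start peak: n1:10  n2:10  n3:5  n4:5  n5:0  n6:0  n7:0 ⇒ 10.
Leveled (Item 1@1, Item 2@5, Item 3@1, Item 4@5): n1:5  n2:5  n3:5  n4:5  n5:5  n6:5  n7:0 ⇒ 5.
Reduction 10 − 5 = 5.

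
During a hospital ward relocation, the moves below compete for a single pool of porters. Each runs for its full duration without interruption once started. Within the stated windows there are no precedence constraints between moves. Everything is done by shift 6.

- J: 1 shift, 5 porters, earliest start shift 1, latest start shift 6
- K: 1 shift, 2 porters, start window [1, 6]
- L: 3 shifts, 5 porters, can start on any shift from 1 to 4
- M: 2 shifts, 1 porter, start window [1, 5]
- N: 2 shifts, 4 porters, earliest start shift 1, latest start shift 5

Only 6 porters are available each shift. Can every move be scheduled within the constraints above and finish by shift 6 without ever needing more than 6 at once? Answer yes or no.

yes

Schedule J@1, K@2, L@4, M@3, N@2: s1:5  s2:6  s3:5  s4:6  s5:5  s6:5 — peak 6 ≤ 6.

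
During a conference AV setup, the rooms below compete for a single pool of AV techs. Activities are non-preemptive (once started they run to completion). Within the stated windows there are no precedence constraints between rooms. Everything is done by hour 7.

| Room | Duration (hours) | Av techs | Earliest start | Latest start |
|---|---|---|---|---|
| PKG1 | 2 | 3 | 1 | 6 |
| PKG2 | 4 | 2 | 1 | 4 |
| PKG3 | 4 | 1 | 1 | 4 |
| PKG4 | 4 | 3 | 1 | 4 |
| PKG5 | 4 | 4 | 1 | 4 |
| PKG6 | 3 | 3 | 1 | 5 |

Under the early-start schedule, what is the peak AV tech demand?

Early-start schedule: PKG1@1, PKG2@1, PKG3@1, PKG4@1, PKG5@1, PKG6@1.
Load per hour: hour 1: 16, hour 2: 16, hour 3: 13, hour 4: 10, hour 5: 0, hour 6: 0, hour 7: 0.
Peak is 16.

16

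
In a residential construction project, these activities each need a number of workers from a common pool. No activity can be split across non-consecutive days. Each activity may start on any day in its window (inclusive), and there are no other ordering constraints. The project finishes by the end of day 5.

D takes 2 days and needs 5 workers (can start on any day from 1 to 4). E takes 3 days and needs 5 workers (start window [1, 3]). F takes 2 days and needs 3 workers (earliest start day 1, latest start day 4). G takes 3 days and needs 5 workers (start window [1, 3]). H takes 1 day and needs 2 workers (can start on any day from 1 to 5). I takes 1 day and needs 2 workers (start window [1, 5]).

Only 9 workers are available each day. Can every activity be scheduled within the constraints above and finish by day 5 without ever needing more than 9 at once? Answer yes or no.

no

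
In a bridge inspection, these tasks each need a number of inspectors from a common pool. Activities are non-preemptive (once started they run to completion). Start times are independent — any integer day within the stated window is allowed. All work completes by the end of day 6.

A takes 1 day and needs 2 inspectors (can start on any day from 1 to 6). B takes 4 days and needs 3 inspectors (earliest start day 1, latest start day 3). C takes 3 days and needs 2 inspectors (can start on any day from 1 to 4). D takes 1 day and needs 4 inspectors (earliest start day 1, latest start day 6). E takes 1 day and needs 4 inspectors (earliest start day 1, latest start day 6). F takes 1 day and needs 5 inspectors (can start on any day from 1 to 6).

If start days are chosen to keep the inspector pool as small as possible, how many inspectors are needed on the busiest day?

7

Early-start (A@1, B@1, C@1, D@1, E@1, F@1) gives peak 20: d1:20  d2:5  d3:5  d4:3  d5:0  d6:0.
Shift D→4, E→5, F→6.
Schedule A@1, B@1, C@1, D@4, E@5, F@6: d1:7  d2:5  d3:5  d4:7  d5:4  d6:5 — peak 7.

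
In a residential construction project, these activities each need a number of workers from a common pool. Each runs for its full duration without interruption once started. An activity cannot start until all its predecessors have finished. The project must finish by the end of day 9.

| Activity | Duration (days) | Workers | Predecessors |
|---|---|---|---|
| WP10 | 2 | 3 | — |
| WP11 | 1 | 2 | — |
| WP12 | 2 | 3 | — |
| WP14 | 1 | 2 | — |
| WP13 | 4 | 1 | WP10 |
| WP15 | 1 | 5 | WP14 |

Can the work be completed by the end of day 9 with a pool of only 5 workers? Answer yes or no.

Schedule WP10@1, WP11@1, WP12@3, WP14@2, WP13@3, WP15@7: d1:5  d2:5  d3:4  d4:4  d5:1  d6:1  d7:5  d8:0  d9:0 — peak 5 ≤ 5.

yes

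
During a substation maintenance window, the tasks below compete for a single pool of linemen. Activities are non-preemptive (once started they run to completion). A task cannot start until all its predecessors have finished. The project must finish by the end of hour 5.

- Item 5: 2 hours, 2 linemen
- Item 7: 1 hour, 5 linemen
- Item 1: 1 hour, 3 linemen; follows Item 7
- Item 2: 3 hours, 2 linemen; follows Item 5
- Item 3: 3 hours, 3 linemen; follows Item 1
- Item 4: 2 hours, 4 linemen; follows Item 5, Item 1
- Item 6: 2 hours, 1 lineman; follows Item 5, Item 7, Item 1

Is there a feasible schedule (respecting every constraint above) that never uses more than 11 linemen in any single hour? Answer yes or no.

yes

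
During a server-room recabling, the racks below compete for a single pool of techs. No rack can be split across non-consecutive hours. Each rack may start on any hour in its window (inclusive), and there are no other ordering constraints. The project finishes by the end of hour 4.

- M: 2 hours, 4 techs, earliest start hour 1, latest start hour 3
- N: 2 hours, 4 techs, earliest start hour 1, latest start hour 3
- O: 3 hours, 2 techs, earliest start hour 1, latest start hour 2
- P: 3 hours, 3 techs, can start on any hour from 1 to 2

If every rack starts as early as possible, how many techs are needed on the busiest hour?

13

Early-start schedule: M@1, N@1, O@1, P@1.
Load per hour: hour 1: 13, hour 2: 13, hour 3: 5, hour 4: 0.
Peak is 13.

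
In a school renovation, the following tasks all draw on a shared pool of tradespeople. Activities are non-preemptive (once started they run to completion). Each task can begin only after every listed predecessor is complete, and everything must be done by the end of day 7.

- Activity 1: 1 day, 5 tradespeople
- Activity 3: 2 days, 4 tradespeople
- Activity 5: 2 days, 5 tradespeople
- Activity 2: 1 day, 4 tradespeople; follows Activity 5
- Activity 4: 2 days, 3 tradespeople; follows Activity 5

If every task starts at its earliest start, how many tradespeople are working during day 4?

3

At early start, day 4 has: Activity 4.
Demand: 3 = 3.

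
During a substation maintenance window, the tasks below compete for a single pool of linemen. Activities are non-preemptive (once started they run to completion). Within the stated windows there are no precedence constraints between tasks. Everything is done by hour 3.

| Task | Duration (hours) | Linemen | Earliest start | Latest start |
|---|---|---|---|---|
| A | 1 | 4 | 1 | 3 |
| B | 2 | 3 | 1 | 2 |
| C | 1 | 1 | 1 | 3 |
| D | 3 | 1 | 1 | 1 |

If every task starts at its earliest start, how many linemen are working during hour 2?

At early start, hour 2 has: B, D.
Demand: 3 + 1 = 4.

4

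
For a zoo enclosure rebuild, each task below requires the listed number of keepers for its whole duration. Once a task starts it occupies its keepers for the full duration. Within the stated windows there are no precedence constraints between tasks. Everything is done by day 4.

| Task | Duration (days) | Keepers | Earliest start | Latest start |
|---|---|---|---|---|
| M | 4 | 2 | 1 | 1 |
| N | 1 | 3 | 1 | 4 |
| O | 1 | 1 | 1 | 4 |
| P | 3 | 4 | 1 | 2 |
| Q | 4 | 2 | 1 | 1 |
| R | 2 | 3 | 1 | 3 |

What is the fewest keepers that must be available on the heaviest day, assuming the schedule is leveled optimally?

11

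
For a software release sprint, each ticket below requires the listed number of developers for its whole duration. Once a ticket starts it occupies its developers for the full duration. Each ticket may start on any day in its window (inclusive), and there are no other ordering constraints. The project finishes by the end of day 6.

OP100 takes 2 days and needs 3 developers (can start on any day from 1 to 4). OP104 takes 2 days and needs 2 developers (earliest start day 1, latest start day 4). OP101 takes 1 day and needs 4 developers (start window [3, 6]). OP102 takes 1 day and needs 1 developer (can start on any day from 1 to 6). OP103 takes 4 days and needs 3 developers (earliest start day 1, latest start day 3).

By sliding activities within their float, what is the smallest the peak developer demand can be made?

Early-start (OP100@1, OP104@1, OP101@3, OP102@1, OP103@1) gives peak 9: d1:9  d2:8  d3:7  d4:3  d5:0  d6:0.
Shift OP104→3, OP101→5, OP102→3.
Schedule OP100@1, OP104@3, OP101@5, OP102@3, OP103@1: d1:6  d2:6  d3:6  d4:5  d5:4  d6:0 — peak 6.

6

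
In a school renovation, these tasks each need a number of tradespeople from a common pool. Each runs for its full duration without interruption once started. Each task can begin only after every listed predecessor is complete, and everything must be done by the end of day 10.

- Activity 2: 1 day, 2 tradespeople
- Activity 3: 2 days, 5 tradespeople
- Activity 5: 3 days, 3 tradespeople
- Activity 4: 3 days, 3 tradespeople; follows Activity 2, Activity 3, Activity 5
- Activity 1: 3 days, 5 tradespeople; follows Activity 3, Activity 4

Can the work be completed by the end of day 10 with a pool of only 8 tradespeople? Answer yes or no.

yes

Schedule Activity 2@1, Activity 3@1, Activity 5@2, Activity 4@5, Activity 1@8: d1:7  d2:8  d3:3  d4:3  d5:3  d6:3  d7:3  d8:5  d9:5  d10:5 — peak 8 ≤ 8.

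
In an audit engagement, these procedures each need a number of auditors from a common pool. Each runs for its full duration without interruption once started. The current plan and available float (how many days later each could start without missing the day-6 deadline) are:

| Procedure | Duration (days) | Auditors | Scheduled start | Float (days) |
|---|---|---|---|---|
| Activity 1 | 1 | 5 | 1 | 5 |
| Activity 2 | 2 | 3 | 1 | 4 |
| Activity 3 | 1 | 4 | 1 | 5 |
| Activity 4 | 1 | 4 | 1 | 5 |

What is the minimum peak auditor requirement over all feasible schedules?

Early-start (Activity 1@1, Activity 2@1, Activity 3@1, Activity 4@1) gives peak 16: d1:16  d2:3  d3:0  d4:0  d5:0  d6:0.
Shift Activity 2→2, Activity 3→4, Activity 4→5.
Schedule Activity 1@1, Activity 2@2, Activity 3@4, Activity 4@5: d1:5  d2:3  d3:3  d4:4  d5:4  d6:0 — peak 5.

5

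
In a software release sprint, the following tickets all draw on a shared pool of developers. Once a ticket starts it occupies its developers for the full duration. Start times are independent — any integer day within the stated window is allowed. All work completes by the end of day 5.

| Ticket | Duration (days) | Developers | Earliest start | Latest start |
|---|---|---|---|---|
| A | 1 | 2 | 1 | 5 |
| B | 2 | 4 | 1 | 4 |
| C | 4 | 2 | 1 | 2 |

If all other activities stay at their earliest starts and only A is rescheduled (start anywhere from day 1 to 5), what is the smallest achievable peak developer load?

6

A@1: d1:8  d2:6  d3:2  d4:2  d5:0 → peak 8
A@2: d1:6  d2:8  d3:2  d4:2  d5:0 → peak 8
A@3: d1:6  d2:6  d3:4  d4:2  d5:0 → peak 6
A@4: d1:6  d2:6  d3:2  d4:4  d5:0 → peak 6
A@5: d1:6  d2:6  d3:2  d4:2  d5:2 → peak 6
Best is A@3, peak 6.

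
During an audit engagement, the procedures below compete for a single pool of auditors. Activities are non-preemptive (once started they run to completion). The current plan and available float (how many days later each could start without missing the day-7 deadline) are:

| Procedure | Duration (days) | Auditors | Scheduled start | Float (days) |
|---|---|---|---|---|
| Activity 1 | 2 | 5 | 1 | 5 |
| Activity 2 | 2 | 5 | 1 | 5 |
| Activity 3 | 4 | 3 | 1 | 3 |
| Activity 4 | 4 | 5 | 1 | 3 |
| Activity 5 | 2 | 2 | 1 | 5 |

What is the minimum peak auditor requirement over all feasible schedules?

10

Early-start (Activity 1@1, Activity 2@1, Activity 3@1, Activity 4@1, Activity 5@1) gives peak 20: d1:20  d2:20  d3:8  d4:8  d5:0  d6:0  d7:0.
Shift Activity 3→3, Activity 4→3, Activity 5→3.
Schedule Activity 1@1, Activity 2@1, Activity 3@3, Activity 4@3, Activity 5@3: d1:10  d2:10  d3:10  d4:10  d5:8  d6:8  d7:0 — peak 10.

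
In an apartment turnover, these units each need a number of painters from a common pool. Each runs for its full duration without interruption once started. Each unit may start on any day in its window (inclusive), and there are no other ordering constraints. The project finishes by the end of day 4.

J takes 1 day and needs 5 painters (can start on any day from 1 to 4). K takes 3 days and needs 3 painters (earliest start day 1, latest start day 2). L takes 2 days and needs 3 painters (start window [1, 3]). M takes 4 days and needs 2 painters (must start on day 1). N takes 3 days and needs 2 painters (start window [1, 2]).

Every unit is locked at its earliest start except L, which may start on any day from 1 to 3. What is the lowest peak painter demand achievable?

12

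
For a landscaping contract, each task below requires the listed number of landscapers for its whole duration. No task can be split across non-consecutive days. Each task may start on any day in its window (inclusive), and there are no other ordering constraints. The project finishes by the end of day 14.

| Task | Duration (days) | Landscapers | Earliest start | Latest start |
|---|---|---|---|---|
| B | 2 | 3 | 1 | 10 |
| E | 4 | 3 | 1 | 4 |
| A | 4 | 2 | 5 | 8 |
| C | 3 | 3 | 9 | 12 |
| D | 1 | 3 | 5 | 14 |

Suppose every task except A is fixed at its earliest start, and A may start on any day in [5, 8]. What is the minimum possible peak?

A@5: d1:6  d2:6  d3:3  d4:3  d5:5  d6:2  d7:2  d8:2  d9:3  d10:3  d11:3  d12:0  d13:0  d14:0 → peak 6
A@6: d1:6  d2:6  d3:3  d4:3  d5:3  d6:2  d7:2  d8:2  d9:5  d10:3  d11:3  d12:0  d13:0  d14:0 → peak 6
A@7: d1:6  d2:6  d3:3  d4:3  d5:3  d6:0  d7:2  d8:2  d9:5  d10:5  d11:3  d12:0  d13:0  d14:0 → peak 6
A@8: d1:6  d2:6  d3:3  d4:3  d5:3  d6:0  d7:0  d8:2  d9:5  d10:5  d11:5  d12:0  d13:0  d14:0 → peak 6
Best is A@5, peak 6.

6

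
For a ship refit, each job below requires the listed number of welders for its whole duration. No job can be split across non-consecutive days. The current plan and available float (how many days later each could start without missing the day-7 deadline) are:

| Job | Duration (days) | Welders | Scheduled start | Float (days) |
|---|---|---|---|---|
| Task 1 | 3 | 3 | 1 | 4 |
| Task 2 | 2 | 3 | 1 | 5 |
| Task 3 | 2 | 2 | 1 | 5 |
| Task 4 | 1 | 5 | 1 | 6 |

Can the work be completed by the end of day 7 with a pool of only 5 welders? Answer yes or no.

yes

Schedule Task 1@1, Task 2@4, Task 3@1, Task 4@6: d1:5  d2:5  d3:3  d4:3  d5:3  d6:5  d7:0 — peak 5 ≤ 5.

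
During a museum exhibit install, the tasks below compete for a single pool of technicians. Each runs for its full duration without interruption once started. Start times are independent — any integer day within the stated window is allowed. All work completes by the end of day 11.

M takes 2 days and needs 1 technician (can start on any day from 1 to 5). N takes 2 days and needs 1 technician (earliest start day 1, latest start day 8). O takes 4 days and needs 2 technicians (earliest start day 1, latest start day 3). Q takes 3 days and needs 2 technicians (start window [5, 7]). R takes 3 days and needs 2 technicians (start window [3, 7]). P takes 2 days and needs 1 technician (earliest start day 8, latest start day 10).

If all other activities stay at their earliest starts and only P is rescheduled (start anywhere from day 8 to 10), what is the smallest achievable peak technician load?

4

P@8: d1:4  d2:4  d3:4  d4:4  d5:4  d6:2  d7:2  d8:1  d9:1  d10:0  d11:0 → peak 4
P@9: d1:4  d2:4  d3:4  d4:4  d5:4  d6:2  d7:2  d8:0  d9:1  d10:1  d11:0 → peak 4
P@10: d1:4  d2:4  d3:4  d4:4  d5:4  d6:2  d7:2  d8:0  d9:0  d10:1  d11:1 → peak 4
Best is P@8, peak 4.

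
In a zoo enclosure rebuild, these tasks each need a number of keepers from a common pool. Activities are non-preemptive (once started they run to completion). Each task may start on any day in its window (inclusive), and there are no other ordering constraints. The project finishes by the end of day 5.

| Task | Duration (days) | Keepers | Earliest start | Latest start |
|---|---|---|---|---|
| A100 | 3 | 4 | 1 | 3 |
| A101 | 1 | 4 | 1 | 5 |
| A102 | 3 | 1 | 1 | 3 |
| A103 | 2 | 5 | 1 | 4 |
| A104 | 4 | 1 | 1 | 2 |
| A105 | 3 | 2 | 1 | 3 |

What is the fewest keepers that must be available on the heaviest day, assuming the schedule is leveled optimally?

9

Early-start (A100@1, A101@1, A102@1, A103@1, A104@1, A105@1) gives peak 17: d1:17  d2:13  d3:8  d4:1  d5:0.
Shift A103→4, A104→2, A105→2.
Schedule A100@1, A101@1, A102@1, A103@4, A104@2, A105@2: d1:9  d2:8  d3:8  d4:8  d5:6 — peak 9.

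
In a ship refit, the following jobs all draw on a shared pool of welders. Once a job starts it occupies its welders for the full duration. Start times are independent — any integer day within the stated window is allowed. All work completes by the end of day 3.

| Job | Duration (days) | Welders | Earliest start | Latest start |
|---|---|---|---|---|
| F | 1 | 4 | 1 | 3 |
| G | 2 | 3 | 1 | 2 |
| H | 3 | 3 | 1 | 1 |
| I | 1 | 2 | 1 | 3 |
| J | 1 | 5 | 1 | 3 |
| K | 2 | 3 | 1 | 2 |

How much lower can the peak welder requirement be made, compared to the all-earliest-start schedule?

Early-start peak: d1:20  d2:9  d3:3 ⇒ 20.
Leveled (F@1, G@1, H@1, I@2, J@3, K@2): d1:10  d2:11  d3:11 ⇒ 11.
Reduction 20 − 11 = 9.

9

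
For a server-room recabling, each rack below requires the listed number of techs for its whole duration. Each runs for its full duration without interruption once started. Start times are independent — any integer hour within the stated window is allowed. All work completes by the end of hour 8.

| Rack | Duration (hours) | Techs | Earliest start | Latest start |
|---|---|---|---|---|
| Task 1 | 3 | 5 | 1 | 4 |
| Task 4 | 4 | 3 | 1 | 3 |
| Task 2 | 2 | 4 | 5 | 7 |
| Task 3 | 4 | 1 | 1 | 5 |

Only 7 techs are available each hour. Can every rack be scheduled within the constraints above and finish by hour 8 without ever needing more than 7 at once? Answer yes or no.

The minimum achievable peak is 8; 7 < 8, so no feasible schedule stays within the cap.

no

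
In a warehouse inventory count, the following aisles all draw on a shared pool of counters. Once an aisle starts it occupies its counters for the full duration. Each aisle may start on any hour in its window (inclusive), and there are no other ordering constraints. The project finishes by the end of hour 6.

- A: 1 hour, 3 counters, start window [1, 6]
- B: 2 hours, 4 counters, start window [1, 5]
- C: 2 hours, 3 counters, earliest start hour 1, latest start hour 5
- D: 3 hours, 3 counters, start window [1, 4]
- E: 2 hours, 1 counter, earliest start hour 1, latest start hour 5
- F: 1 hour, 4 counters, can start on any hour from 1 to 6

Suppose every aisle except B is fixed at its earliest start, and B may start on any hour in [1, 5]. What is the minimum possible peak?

B@1: h1:18  h2:11  h3:3  h4:0  h5:0  h6:0 → peak 18
B@2: h1:14  h2:11  h3:7  h4:0  h5:0  h6:0 → peak 14
B@3: h1:14  h2:7  h3:7  h4:4  h5:0  h6:0 → peak 14
B@4: h1:14  h2:7  h3:3  h4:4  h5:4  h6:0 → peak 14
B@5: h1:14  h2:7  h3:3  h4:0  h5:4  h6:4 → peak 14
Best is B@2, peak 14.

14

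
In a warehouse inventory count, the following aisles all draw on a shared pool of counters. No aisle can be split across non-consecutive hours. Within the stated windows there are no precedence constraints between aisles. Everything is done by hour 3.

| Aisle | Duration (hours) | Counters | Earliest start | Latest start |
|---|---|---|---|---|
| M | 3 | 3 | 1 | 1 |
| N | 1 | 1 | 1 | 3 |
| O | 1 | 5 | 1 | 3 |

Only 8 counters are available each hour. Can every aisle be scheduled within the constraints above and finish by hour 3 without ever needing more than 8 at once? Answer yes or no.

yes

Schedule M@1, N@1, O@2: h1:4  h2:8  h3:3 — peak 8 ≤ 8.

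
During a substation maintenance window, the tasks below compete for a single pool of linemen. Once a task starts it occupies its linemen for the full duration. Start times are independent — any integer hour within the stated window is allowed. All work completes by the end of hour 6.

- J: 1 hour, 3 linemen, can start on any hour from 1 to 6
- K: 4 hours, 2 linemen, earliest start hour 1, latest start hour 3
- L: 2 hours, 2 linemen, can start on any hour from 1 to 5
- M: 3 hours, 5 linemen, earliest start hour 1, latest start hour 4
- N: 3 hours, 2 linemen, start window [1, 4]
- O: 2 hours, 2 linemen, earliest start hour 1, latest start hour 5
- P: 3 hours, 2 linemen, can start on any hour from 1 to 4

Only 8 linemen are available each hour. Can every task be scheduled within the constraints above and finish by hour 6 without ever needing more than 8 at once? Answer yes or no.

no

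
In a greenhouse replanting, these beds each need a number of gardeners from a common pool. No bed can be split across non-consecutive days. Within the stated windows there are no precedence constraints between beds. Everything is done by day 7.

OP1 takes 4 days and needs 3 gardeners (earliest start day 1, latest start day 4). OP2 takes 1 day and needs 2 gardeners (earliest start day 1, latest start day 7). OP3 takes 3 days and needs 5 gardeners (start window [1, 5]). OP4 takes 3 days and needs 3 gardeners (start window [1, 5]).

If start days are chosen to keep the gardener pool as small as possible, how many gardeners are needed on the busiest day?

6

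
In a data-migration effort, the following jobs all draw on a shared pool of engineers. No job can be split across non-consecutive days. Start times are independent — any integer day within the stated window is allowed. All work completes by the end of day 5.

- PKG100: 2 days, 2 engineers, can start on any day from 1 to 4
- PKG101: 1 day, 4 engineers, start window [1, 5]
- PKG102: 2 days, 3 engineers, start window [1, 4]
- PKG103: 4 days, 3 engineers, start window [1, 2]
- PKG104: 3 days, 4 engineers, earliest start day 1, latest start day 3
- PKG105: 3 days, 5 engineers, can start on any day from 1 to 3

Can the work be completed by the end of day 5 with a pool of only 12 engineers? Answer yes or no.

Schedule PKG100@1, PKG101@1, PKG102@1, PKG103@1, PKG104@2, PKG105@3: d1:12  d2:12  d3:12  d4:12  d5:5 — peak 12 ≤ 12.

yes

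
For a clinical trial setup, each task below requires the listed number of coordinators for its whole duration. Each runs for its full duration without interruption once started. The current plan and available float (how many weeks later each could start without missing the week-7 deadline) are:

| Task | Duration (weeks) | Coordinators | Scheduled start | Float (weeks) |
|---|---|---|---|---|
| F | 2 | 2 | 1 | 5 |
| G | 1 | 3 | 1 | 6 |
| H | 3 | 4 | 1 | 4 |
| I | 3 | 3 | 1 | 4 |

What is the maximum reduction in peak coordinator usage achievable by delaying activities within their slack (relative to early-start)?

7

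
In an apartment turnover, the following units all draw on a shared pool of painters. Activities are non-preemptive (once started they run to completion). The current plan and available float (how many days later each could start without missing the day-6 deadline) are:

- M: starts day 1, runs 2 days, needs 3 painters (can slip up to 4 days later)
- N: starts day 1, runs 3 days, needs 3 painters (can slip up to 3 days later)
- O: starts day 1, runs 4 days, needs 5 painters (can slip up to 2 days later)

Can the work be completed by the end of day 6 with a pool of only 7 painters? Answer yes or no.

The minimum achievable peak is 8; 7 < 8, so no feasible schedule stays within the cap.

no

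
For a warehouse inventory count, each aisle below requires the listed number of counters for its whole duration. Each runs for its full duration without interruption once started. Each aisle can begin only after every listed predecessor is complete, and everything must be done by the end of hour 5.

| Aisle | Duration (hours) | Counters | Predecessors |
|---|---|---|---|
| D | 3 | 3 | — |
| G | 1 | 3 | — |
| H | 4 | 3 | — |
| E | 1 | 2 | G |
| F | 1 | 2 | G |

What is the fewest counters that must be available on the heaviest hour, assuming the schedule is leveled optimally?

6

Early-start (D@1, G@1, H@1, E@2, F@2) gives peak 10: h1:9  h2:10  h3:6  h4:3  h5:0.
Shift H→2, E→4, F→5.
Schedule D@1, G@1, H@2, E@4, F@5: h1:6  h2:6  h3:6  h4:5  h5:5 — peak 6.
Total counter-hours = 28 over 5 hours ⇒ peak ≥ ⌈28/5⌉ = 6, so 6 is optimal.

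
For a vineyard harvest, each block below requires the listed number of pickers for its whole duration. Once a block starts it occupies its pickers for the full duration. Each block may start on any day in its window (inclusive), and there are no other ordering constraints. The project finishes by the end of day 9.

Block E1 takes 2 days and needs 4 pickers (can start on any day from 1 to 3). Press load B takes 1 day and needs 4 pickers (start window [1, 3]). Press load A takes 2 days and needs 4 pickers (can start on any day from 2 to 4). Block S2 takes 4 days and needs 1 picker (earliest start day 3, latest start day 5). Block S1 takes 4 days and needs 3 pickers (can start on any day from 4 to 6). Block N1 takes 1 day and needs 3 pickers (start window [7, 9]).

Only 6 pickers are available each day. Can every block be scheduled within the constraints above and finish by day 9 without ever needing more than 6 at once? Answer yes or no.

yes

Schedule Block E1@1, Press load B@3, Press load A@4, Block S2@3, Block S1@6, Block N1@7: d1:4  d2:4  d3:5  d4:5  d5:5  d6:4  d7:6  d8:3  d9:3 — peak 6 ≤ 6.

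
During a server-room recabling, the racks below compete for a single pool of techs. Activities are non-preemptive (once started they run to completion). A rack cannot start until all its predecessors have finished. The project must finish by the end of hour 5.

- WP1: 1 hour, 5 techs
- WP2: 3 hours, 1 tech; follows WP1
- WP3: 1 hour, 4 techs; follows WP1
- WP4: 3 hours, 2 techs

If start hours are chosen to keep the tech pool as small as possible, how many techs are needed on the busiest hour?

5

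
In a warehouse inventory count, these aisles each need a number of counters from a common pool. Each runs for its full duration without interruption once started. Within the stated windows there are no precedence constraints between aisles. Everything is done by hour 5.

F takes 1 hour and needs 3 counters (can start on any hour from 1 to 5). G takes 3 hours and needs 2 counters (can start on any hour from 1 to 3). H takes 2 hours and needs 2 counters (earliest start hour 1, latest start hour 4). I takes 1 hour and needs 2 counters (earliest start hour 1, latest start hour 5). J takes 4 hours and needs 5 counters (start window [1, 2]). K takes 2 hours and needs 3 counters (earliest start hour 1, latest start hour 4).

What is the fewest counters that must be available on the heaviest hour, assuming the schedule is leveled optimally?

Early-start (F@1, G@1, H@1, I@1, J@1, K@1) gives peak 17: h1:17  h2:12  h3:7  h4:5  h5:0.
Shift J→2, K→4.
Schedule F@1, G@1, H@1, I@1, J@2, K@4: h1:9  h2:9  h3:7  h4:8  h5:8 — peak 9.
Total counter-hours = 41 over 5 hours ⇒ peak ≥ ⌈41/5⌉ = 9, so 9 is optimal.

9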